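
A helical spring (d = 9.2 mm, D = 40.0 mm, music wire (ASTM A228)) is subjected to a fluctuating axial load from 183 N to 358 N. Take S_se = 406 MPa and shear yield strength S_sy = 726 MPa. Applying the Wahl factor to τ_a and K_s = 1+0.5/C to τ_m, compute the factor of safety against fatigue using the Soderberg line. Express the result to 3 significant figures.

10.8

C = D/d = 40.0/9.2 = 4.3478; K_W = (4C−1)/(4C−4)+0.615/C = 1.3655; K_s = 1+0.5/C = 1.1150
F_a = (F_max−F_min)/2 = 87.5 N; F_m = (F_max+F_min)/2 = 270.5 N
τ_a = K_W·8F_aD/(πd³) = 1.3655 × 11.446 = 15.629 MPa
τ_m = K_s·8F_mD/(πd³) = 1.1150 × 35.384 = 39.453 MPa
Soderberg: 1/n_f = τ_a/S_se + τ_m/S_sy = 15.629/406 + 39.453/726 = 0.03849 + 0.05434 = 0.092838
n_f = 1/0.092838 = 10.77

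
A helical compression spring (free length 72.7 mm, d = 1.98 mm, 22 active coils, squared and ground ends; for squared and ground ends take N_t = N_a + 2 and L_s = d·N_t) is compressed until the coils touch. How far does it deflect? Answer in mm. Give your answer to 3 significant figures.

25.2 mm

N_t = 24; L_s = 1.98·24 = 47.52 mm
δ_solid = L₀ − L_s = 72.7 − 47.52 = 25.18 mm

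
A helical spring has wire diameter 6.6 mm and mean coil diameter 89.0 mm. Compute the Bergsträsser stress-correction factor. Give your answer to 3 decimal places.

1.098

C = D/d = 89.0/6.6 = 13.4848
K_B = (4C+2)/(4C−3) = 55.939/50.939 = 1.0982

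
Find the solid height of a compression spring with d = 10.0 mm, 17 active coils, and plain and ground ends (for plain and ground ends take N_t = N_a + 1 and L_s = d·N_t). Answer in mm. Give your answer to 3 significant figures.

180 mm

plain and ground ends: N_t = N_a + 1 = 17 + 1 = 18
L_s = d·N_t = 10.0 × 18 = 180 mm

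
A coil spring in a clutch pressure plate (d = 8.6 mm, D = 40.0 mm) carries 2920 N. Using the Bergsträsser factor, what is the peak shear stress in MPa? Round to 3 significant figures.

Spring index C = D/d = 40.0/8.6 = 4.6512
K_B = (4C+2)/(4C−3) = 20.605/15.605 = 1.3204
τ₀ = 8FD/(πd³) = 8·2920·40.0/(π·8.6³) = 934400/1998.2 = 467.61 MPa
τ_max = K·τ₀ = 1.3204 × 467.61 = 617.45 MPa

617 MPa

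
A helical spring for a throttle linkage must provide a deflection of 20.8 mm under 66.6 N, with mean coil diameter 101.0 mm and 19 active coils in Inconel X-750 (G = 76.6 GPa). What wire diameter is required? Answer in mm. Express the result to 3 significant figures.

Required rate k = F/δ = 66.6/20.8 = 3.2019 N/mm
d = (8D³N_a·k / G)^(1/4) = (8·101.0³·19·3.2019 / (76.6×10³))^0.25
  = (6546.2)^0.25 = 8.9949 mm

8.99 mm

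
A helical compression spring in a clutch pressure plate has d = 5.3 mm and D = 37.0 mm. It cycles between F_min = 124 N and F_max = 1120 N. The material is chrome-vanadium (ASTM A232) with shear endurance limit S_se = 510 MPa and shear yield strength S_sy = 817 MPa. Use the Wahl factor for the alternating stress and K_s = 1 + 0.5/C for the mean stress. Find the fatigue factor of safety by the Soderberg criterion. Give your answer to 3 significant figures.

C = D/d = 37.0/5.3 = 6.9811; K_W = (4C−1)/(4C−4)+0.615/C = 1.2135; K_s = 1+0.5/C = 1.0716
F_a = (F_max−F_min)/2 = 498 N; F_m = (F_max+F_min)/2 = 622 N
τ_a = K_W·8F_aD/(πd³) = 1.2135 × 315.17 = 382.45 MPa
τ_m = K_s·8F_mD/(πd³) = 1.0716 × 393.64 = 421.84 MPa
Soderberg: 1/n_f = τ_a/S_se + τ_m/S_sy = 382.45/510 + 421.84/817 = 0.74991 + 0.51633 = 1.2662
n_f = 1/1.2662 = 0.7897

0.790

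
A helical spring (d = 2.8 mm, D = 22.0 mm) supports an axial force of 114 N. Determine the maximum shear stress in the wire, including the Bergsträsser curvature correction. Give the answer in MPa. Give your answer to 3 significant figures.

342 MPa

Spring index C = D/d = 22.0/2.8 = 7.8571
K_B = (4C+2)/(4C−3) = 33.429/28.429 = 1.1759
τ₀ = 8FD/(πd³) = 8·114·22.0/(π·2.8³) = 20064/68.964 = 290.93 MPa
τ_max = K·τ₀ = 1.1759 × 290.93 = 342.1 MPa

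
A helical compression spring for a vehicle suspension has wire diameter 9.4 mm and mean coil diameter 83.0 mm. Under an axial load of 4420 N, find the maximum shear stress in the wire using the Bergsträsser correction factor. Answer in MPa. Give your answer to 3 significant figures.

Spring index C = D/d = 83.0/9.4 = 8.8298
K_B = (4C+2)/(4C−3) = 37.319/32.319 = 1.1547
τ₀ = 8FD/(πd³) = 8·4420·83.0/(π·9.4³) = 2.93488e+06/2609.4 = 1124.8 MPa
τ_max = K·τ₀ = 1.1547 × 1124.8 = 1298.8 MPa

1300 MPa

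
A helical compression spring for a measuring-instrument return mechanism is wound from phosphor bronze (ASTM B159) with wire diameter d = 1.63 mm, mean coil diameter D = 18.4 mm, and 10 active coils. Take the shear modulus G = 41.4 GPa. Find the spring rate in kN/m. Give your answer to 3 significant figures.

0.586 kN/m

k = Gd⁴/(8D³N_a) = (41.4×10³ × 1.63⁴) / (8 × 18.4³ × 10)
  = 292247 / 498360 = 0.58642 N/mm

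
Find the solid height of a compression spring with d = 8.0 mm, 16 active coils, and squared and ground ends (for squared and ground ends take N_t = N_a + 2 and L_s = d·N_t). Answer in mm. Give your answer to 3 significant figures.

squared and ground ends: N_t = N_a + 2 = 16 + 2 = 18
L_s = d·N_t = 8.0 × 18 = 144 mm

144 mm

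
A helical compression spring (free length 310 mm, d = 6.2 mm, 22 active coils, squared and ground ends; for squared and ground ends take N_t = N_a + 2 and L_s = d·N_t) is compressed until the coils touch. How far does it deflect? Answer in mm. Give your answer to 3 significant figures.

N_t = 24; L_s = 6.2·24 = 148.8 mm
δ_solid = L₀ − L_s = 310 − 148.8 = 161.2 mm

161 mm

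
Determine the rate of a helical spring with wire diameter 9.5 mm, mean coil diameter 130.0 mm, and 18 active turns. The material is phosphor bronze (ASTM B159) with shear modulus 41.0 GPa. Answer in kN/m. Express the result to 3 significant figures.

1.06 kN/m

k = Gd⁴/(8D³N_a) = (41.0×10³ × 9.5⁴) / (8 × 130.0³ × 18)
  = 3.33948e+08 / 3.16368e+08 = 1.0556 N/mm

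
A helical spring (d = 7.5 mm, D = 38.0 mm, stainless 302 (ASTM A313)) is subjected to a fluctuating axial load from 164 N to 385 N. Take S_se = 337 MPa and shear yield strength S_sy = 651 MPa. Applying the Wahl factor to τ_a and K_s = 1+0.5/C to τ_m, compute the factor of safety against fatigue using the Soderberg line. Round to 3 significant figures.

4.89

C = D/d = 38.0/7.5 = 5.0667; K_W = (4C−1)/(4C−4)+0.615/C = 1.3058; K_s = 1+0.5/C = 1.0987
F_a = (F_max−F_min)/2 = 110.5 N; F_m = (F_max+F_min)/2 = 274.5 N
τ_a = K_W·8F_aD/(πd³) = 1.3058 × 25.346 = 33.096 MPa
τ_m = K_s·8F_mD/(πd³) = 1.0987 × 62.963 = 69.176 MPa
Soderberg: 1/n_f = τ_a/S_se + τ_m/S_sy = 33.096/337 + 69.176/651 = 0.09821 + 0.10626 = 0.20447
n_f = 1/0.20447 = 4.891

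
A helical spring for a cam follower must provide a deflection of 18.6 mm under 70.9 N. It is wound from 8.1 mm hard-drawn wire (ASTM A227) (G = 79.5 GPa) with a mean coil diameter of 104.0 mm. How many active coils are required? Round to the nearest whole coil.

10

Required rate k = F/δ = 70.9/18.6 = 3.8118 N/mm
N_a = Gd⁴/(8D³k) = (79.5×10³ × 8.1⁴)/(8 × 104.0³ × 3.8118)
    = 3.42221e+08 / 3.43023e+07 = 9.977 → 10 coils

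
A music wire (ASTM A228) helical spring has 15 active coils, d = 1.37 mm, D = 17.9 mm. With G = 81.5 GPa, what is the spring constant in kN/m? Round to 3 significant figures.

0.417 kN/m

k = Gd⁴/(8D³N_a) = (81.5×10³ × 1.37⁴) / (8 × 17.9³ × 15)
  = 287104 / 688241 = 0.41716 N/mm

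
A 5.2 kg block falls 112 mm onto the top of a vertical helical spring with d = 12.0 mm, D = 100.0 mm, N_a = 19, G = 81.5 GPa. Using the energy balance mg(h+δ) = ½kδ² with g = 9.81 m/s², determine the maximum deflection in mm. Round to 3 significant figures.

k = Gd⁴/(8D³N_a) = (81.5×10³)(12.0⁴)/(8·100.0³·19) = 11.118 N/mm
W = mg = 5.2 × 9.81 = 51.012 N
½kδ² − Wδ − Wh = 0 → δ = (W + √(W² + 2kWh))/k
δ = (51.012 + √(2602.2 + 127046))/11.118 = (51.012 + 360.07)/11.118 = 36.973 mm

37.0 mm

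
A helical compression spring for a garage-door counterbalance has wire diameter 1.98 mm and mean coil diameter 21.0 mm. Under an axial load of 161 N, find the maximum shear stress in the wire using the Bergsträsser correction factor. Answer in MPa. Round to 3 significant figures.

1250 MPa

Spring index C = D/d = 21.0/1.98 = 10.6061
K_B = (4C+2)/(4C−3) = 44.424/39.424 = 1.1268
τ₀ = 8FD/(πd³) = 8·161·21.0/(π·1.98³) = 27048/24.386 = 1109.1 MPa
τ_max = K·τ₀ = 1.1268 × 1109.1 = 1249.8 MPa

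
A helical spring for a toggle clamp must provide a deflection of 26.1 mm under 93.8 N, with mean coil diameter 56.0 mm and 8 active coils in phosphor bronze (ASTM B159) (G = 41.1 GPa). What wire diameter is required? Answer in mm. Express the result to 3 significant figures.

Required rate k = F/δ = 93.8/26.1 = 3.5939 N/mm
d = (8D³N_a·k / G)^(1/4) = (8·56.0³·8·3.5939 / (41.1×10³))^0.25
  = (982.8)^0.25 = 5.5991 mm

5.60 mm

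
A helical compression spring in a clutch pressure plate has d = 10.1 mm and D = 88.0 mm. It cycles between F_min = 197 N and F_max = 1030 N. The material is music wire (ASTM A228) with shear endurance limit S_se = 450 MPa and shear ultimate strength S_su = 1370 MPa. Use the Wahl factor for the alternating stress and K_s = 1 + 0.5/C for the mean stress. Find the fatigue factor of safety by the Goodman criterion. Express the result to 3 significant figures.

C = D/d = 88.0/10.1 = 8.7129; K_W = (4C−1)/(4C−4)+0.615/C = 1.1678; K_s = 1+0.5/C = 1.0574
F_a = (F_max−F_min)/2 = 416.5 N; F_m = (F_max+F_min)/2 = 613.5 N
τ_a = K_W·8F_aD/(πd³) = 1.1678 × 90.589 = 105.79 MPa
τ_m = K_s·8F_mD/(πd³) = 1.0574 × 133.44 = 141.09 MPa
Goodman: 1/n_f = τ_a/S_se + τ_m/S_su = 105.79/450 + 141.09/1370 = 0.23509 + 0.10299 = 0.33808
n_f = 1/0.33808 = 2.958

2.96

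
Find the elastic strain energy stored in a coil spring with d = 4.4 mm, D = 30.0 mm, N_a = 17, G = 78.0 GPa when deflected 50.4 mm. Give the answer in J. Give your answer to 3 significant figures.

k = Gd⁴/(8D³N_a) = (78.0×10³)(4.4⁴)/(8·30.0³·17) = 7.9616 N/mm
U = ½kδ² = 0.5 × 7.9616 × 50.4² = 10112 N·mm = 10.112 J

10.1 J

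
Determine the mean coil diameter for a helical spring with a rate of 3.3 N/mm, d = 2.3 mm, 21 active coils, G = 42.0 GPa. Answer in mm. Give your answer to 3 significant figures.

D = (Gd⁴/(8N_a·k))^(1/3) = (42.0×10³·2.3⁴/(8·21·3.3))^(1/3)
  = (2120.01)^(1/3) = 12.8463 mm

12.8 mm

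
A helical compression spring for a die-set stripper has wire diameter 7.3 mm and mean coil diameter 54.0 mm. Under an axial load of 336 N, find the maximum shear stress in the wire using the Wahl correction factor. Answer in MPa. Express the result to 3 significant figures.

Spring index C = D/d = 54.0/7.3 = 7.3973
K_W = (4C−1)/(4C−4) + 0.615/C = 28.589/25.589 + 0.0831 = 1.2004
τ₀ = 8FD/(πd³) = 8·336·54.0/(π·7.3³) = 145152/1222.1 = 118.77 MPa
τ_max = K·τ₀ = 1.2004 × 118.77 = 142.57 MPa

143 MPa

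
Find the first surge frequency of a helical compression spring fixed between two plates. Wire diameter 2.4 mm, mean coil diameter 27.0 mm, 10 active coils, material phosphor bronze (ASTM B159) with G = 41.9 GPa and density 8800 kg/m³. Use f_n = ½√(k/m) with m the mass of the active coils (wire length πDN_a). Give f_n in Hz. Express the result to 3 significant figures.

80.8 Hz

k = Gd⁴/(8D³N_a) = (41.9×10³)(2.4⁴)/(8·27.0³·10) = 0.88283 N/mm = 882.83 N/m
Wire length L = πDN_a = π·27.0·10 = 848.23 mm
m = ρ·(πd²/4)·L = 8800 × 4.5239×10⁻⁶ m² × 0.84823 m = 0.033768 kg
f_n = ½√(k/m) = 0.5·√(882.83/0.033768) = 0.5·√(26144) = 80.845 Hz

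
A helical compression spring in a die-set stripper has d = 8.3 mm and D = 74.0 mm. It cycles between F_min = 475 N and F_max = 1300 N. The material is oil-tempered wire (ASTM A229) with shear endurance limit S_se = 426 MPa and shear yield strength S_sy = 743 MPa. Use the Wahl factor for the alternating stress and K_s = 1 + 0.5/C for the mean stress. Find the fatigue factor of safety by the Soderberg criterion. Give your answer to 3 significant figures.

1.27

C = D/d = 74.0/8.3 = 8.9157; K_W = (4C−1)/(4C−4)+0.615/C = 1.1637; K_s = 1+0.5/C = 1.0561
F_a = (F_max−F_min)/2 = 412.5 N; F_m = (F_max+F_min)/2 = 887.5 N
τ_a = K_W·8F_aD/(πd³) = 1.1637 × 135.94 = 158.2 MPa
τ_m = K_s·8F_mD/(πd³) = 1.0561 × 292.49 = 308.89 MPa
Soderberg: 1/n_f = τ_a/S_se + τ_m/S_sy = 158.2/426 + 308.89/743 = 0.37137 + 0.41573 = 0.7871
n_f = 1/0.7871 = 1.27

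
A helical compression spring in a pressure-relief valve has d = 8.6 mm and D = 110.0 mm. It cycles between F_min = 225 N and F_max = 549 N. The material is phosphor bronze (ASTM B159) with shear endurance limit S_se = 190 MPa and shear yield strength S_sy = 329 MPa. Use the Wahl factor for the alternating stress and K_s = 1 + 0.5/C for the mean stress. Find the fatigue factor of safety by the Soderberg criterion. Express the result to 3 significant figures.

1.05

C = D/d = 110.0/8.6 = 12.7907; K_W = (4C−1)/(4C−4)+0.615/C = 1.1117; K_s = 1+0.5/C = 1.0391
F_a = (F_max−F_min)/2 = 162 N; F_m = (F_max+F_min)/2 = 387 N
τ_a = K_W·8F_aD/(πd³) = 1.1117 × 71.343 = 79.312 MPa
τ_m = K_s·8F_mD/(πd³) = 1.0391 × 170.43 = 177.09 MPa
Soderberg: 1/n_f = τ_a/S_se + τ_m/S_sy = 79.312/190 + 177.09/329 = 0.41743 + 0.53828 = 0.95571
n_f = 1/0.95571 = 1.046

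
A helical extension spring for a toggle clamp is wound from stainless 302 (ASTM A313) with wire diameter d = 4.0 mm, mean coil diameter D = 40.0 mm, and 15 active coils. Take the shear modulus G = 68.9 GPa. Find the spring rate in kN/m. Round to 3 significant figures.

2.30 kN/m

k = Gd⁴/(8D³N_a) = (68.9×10³ × 4.0⁴) / (8 × 40.0³ × 15)
  = 1.76384e+07 / 7.68e+06 = 2.2967 N/mm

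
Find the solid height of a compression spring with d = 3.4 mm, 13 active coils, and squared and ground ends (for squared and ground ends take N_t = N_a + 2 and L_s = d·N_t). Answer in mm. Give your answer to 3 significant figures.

squared and ground ends: N_t = N_a + 2 = 13 + 2 = 15
L_s = d·N_t = 3.4 × 15 = 51 mm

51.0 mm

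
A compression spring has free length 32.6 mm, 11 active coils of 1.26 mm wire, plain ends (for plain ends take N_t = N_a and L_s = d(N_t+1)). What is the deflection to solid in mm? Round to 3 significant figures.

N_t = 11; L_s = 1.26·12 = 15.12 mm
δ_solid = L₀ − L_s = 32.6 − 15.12 = 17.48 mm

17.5 mm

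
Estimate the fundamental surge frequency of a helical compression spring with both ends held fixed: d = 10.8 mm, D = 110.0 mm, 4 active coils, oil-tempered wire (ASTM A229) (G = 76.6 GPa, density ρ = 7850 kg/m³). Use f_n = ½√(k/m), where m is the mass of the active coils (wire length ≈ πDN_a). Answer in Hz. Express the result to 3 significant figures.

78.4 Hz

k = Gd⁴/(8D³N_a) = (76.6×10³)(10.8⁴)/(8·110.0³·4) = 24.468 N/mm = 24468 N/m
Wire length L = πDN_a = π·110.0·4 = 1382.3 mm
m = ρ·(πd²/4)·L = 7850 × 91.609×10⁻⁶ m² × 1.3823 m = 0.99405 kg
f_n = ½√(k/m) = 0.5·√(24468/0.99405) = 0.5·√(24614) = 78.445 Hz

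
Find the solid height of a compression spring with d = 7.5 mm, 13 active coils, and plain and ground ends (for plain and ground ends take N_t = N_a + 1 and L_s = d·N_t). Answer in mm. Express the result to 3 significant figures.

plain and ground ends: N_t = N_a + 1 = 13 + 1 = 14
L_s = d·N_t = 7.5 × 14 = 105 mm

105 mm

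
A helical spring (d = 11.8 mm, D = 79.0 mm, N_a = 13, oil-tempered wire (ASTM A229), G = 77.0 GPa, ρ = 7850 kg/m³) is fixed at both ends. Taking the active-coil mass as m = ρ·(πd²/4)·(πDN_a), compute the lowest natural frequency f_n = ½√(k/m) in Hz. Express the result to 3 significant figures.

k = Gd⁴/(8D³N_a) = (77.0×10³)(11.8⁴)/(8·79.0³·13) = 29.114 N/mm = 29114 N/m
Wire length L = πDN_a = π·79.0·13 = 3226.4 mm
m = ρ·(πd²/4)·L = 7850 × 109.36×10⁻⁶ m² × 3.2264 m = 2.7698 kg
f_n = ½√(k/m) = 0.5·√(29114/2.7698) = 0.5·√(10511) = 51.263 Hz

51.3 Hz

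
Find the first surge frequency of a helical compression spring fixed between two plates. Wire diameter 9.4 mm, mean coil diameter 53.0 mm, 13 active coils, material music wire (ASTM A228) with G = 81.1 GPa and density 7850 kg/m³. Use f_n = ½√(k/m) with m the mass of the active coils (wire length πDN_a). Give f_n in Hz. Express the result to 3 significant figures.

k = Gd⁴/(8D³N_a) = (81.1×10³)(9.4⁴)/(8·53.0³·13) = 40.895 N/mm = 40895 N/m
Wire length L = πDN_a = π·53.0·13 = 2164.6 mm
m = ρ·(πd²/4)·L = 7850 × 69.398×10⁻⁶ m² × 2.1646 m = 1.1792 kg
f_n = ½√(k/m) = 0.5·√(40895/1.1792) = 0.5·√(34681) = 93.114 Hz

93.1 Hz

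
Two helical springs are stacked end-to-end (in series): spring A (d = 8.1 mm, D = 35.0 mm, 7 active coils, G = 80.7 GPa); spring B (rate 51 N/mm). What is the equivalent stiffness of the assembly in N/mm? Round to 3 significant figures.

k_A = Gd⁴/(8D³N_a) = (80.7×10³)(8.1⁴)/(8·35.0³·7) = 144.68 N/mm
Series: 1/k_eq = 1/144.68 + 1/51 = 0.026519; k_eq = 37.708 N/mm

37.7 N/mm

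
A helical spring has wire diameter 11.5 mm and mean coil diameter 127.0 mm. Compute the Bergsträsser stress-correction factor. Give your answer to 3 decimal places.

C = D/d = 127.0/11.5 = 11.0435
K_B = (4C+2)/(4C−3) = 46.174/41.174 = 1.1214

1.121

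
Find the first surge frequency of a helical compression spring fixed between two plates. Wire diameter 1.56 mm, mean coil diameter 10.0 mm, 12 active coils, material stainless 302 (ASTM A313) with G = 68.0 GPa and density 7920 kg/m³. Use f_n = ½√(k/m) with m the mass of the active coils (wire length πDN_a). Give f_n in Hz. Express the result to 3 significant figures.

k = Gd⁴/(8D³N_a) = (68.0×10³)(1.56⁴)/(8·10.0³·12) = 4.195 N/mm = 4195 N/m
Wire length L = πDN_a = π·10.0·12 = 376.99 mm
m = ρ·(πd²/4)·L = 7920 × 1.9113×10⁻⁶ m² × 0.37699 m = 0.0057068 kg
f_n = ½√(k/m) = 0.5·√(4195/0.0057068) = 0.5·√(7.3509e+05) = 428.69 Hz

429 Hz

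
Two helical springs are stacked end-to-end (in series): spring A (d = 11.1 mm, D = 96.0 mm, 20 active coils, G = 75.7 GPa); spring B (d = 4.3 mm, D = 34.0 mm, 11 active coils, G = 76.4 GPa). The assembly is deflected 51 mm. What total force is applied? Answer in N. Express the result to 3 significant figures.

k_A = Gd⁴/(8D³N_a) = (75.7×10³)(11.1⁴)/(8·96.0³·20) = 8.1181 N/mm
k_B = Gd⁴/(8D³N_a) = (76.4×10³)(4.3⁴)/(8·34.0³·11) = 7.5518 N/mm
Series: 1/k_eq = 1/8.1181 + 1/7.5518 = 0.2556; k_eq = 3.9123 N/mm
F = k_eq·δ = 3.9123·51 = 199.53 N

200 N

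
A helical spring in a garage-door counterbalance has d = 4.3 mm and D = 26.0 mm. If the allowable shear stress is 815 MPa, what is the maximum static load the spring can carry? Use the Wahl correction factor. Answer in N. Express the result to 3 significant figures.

C = D/d = 26.0/4.3 = 6.0465
K_W = (4C−1)/(4C−4) + 0.615/C = 23.186/20.186 + 0.1017 = 1.2503
τ_max = K·8FD/(πd³) → F_max = τ_allow·πd³/(8DK)
F_max = 815·π·4.3³/(8·26.0·1.2503) = 2.0357e+05/260.07 = 782.75 N

783 N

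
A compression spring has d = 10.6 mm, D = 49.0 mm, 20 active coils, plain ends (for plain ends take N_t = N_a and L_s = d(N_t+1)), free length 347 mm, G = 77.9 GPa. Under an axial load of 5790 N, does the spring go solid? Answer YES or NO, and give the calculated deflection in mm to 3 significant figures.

k = Gd⁴/(8D³N_a) = (77.9×10³)(10.6⁴)/(8·49.0³·20) = 52.246 N/mm
N_t = 20; L_s = 10.6·21 = 222.6 mm; δ_solid = L₀ − L_s = 347 − 222.6 = 124.4 mm
δ = F/k = 5790/52.246 = 110.82 mm
δ < δ_solid → spring does not go solid

NO, δ = 111 mm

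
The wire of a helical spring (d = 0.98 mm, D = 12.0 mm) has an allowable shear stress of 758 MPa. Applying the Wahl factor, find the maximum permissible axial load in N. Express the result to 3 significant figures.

C = D/d = 12.0/0.98 = 12.2449
K_W = (4C−1)/(4C−4) + 0.615/C = 47.980/44.980 + 0.0502 = 1.1169
τ_max = K·8FD/(πd³) → F_max = τ_allow·πd³/(8DK)
F_max = 758·π·0.98³/(8·12.0·1.1169) = 2241.3/107.22 = 20.903 N

20.9 N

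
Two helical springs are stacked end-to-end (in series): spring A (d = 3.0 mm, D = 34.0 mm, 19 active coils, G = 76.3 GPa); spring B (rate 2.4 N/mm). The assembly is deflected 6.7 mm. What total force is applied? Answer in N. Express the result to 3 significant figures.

4.84 N

k_A = Gd⁴/(8D³N_a) = (76.3×10³)(3.0⁴)/(8·34.0³·19) = 1.0345 N/mm
Series: 1/k_eq = 1/1.0345 + 1/2.4 = 1.3833; k_eq = 0.7229 N/mm
F = k_eq·δ = 0.7229·6.7 = 4.8434 N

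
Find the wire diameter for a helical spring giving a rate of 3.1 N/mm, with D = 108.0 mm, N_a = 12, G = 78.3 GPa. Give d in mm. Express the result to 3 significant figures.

8.32 mm

d = (8D³N_a·k / G)^(1/4) = (8·108.0³·12·3.1 / (78.3×10³))^0.25
  = (4787.9)^0.25 = 8.3183 mm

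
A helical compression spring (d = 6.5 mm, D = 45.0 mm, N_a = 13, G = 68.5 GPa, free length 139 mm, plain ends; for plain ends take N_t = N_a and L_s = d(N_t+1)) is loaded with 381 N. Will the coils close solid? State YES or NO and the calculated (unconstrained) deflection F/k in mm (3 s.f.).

NO, δ = 29.5 mm

k = Gd⁴/(8D³N_a) = (68.5×10³)(6.5⁴)/(8·45.0³·13) = 12.902 N/mm
N_t = 13; L_s = 6.5·14 = 91 mm; δ_solid = L₀ − L_s = 139 − 91 = 48 mm
δ = F/k = 381/12.902 = 29.529 mm
δ < δ_solid → spring does not go solid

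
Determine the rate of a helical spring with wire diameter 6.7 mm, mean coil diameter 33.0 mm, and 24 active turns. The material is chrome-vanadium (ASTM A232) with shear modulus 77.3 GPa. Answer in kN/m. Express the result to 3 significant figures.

k = Gd⁴/(8D³N_a) = (77.3×10³ × 6.7⁴) / (8 × 33.0³ × 24)
  = 1.55768e+08 / 6.8999e+06 = 22.575 N/mm

22.6 kN/m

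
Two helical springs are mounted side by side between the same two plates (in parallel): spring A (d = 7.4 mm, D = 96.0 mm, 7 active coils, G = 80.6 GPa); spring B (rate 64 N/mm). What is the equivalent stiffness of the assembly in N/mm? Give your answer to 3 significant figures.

k_A = Gd⁴/(8D³N_a) = (80.6×10³)(7.4⁴)/(8·96.0³·7) = 4.8782 N/mm
Parallel: k_eq = 4.8782 + 64 = 68.878 N/mm

68.9 N/mm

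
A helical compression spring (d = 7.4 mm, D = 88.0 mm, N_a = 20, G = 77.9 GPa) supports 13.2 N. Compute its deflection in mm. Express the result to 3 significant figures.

6.16 mm

k = Gd⁴/(8D³N_a) = (77.9×10³)(7.4⁴)/(8·88.0³·20) = 2.1424 N/mm
δ = F/k = 13.2 / 2.1424 = 6.1614 mm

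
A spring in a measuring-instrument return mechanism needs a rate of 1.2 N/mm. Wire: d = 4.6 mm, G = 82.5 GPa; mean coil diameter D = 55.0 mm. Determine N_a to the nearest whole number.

23

N_a = Gd⁴/(8D³k) = (82.5×10³ × 4.6⁴)/(8 × 55.0³ × 1.2)
    = 3.6939e+07 / 1.5972e+06 = 23.13 → 23 coils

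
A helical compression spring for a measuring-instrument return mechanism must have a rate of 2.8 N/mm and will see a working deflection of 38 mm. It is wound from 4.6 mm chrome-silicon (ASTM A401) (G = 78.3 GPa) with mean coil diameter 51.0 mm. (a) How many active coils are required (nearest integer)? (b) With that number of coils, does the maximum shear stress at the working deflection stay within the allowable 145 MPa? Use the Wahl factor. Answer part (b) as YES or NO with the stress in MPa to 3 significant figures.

N_a = Gd⁴/(8D³k) = (78.3×10³)(4.6⁴)/(8·51.0³·2.8) = 11.8 → N_a = 12
Actual rate k = Gd⁴/(8D³·12) = 2.753 N/mm
Working load F = kδ = 2.753·38 = 104.62 N
C = 51.0/4.6 = 11.0870; K_W = (4C−1)/(4C−4)+0.615/C = 1.1298
τ_max = K_W·8FD/(πd³) = 1.1298·139.58 = 157.7 MPa
τ_max > 145 MPa → exceeds allowable

(a) 12 coils; (b) NO, τ_max = 158 MPa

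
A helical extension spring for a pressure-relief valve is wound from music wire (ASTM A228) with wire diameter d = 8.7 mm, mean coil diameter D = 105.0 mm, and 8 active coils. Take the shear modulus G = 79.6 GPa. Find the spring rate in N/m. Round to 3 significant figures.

6160 N/m

k = Gd⁴/(8D³N_a) = (79.6×10³ × 8.7⁴) / (8 × 105.0³ × 8)
  = 4.56026e+08 / 7.4088e+07 = 6.1552 N/mm = 6155.2 N/m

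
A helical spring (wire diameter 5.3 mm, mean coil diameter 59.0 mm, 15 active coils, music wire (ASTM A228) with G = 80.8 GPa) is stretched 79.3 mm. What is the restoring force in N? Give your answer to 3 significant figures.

k = Gd⁴/(8D³N_a) = (80.8×10³)(5.3⁴)/(8·59.0³·15) = 2.5869 N/mm
F = k·δ = 2.5869 × 79.3 = 205.14 N

205 N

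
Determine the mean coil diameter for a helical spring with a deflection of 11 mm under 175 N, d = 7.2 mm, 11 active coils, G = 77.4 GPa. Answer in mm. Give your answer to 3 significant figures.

Required rate k = F/δ = 175/11 = 15.909 N/mm
D = (Gd⁴/(8N_a·k))^(1/3) = (77.4×10³·7.2⁴/(8·11·15.909))^(1/3)
  = (148574)^(1/3) = 52.9640 mm

53.0 mm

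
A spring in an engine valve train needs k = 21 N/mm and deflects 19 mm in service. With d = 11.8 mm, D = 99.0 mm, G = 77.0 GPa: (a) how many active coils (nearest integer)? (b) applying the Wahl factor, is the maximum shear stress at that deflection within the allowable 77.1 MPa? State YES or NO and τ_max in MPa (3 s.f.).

(a) 9 coils; (b) YES, τ_max = 73.2 MPa

N_a = Gd⁴/(8D³k) = (77.0×10³)(11.8⁴)/(8·99.0³·21) = 9.158 → N_a = 9
Actual rate k = Gd⁴/(8D³·9) = 21.369 N/mm
Working load F = kδ = 21.369·19 = 406.01 N
C = 99.0/11.8 = 8.3898; K_W = (4C−1)/(4C−4)+0.615/C = 1.1748
τ_max = K_W·8FD/(πd³) = 1.1748·62.296 = 73.186 MPa
τ_max ≤ 77.1 MPa → acceptable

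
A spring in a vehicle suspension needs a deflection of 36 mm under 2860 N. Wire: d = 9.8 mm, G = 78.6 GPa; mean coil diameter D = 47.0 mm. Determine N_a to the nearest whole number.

Required rate k = F/δ = 2860/36 = 79.444 N/mm
N_a = Gd⁴/(8D³k) = (78.6×10³ × 9.8⁴)/(8 × 47.0³ × 79.444)
    = 7.24981e+08 / 6.59853e+07 = 10.99 → 11 coils

11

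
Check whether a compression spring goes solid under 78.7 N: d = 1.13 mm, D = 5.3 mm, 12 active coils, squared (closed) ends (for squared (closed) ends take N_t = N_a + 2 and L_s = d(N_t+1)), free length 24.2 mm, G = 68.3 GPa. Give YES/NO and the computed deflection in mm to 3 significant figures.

YES, δ = 10.1 mm

k = Gd⁴/(8D³N_a) = (68.3×10³)(1.13⁴)/(8·5.3³·12) = 7.7918 N/mm
N_t = 14; L_s = 1.13·15 = 16.95 mm; δ_solid = L₀ − L_s = 24.2 − 16.95 = 7.25 mm
δ = F/k = 78.7/7.7918 = 10.1 mm
δ ≥ δ_solid → spring goes solid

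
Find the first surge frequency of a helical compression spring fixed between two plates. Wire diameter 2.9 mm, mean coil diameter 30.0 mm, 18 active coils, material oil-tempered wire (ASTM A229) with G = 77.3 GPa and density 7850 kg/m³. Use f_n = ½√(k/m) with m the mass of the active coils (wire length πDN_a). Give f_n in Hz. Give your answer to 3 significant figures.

k = Gd⁴/(8D³N_a) = (77.3×10³)(2.9⁴)/(8·30.0³·18) = 1.4062 N/mm = 1406.2 N/m
Wire length L = πDN_a = π·30.0·18 = 1696.5 mm
m = ρ·(πd²/4)·L = 7850 × 6.6052×10⁻⁶ m² × 1.6965 m = 0.087963 kg
f_n = ½√(k/m) = 0.5·√(1406.2/0.087963) = 0.5·√(15986) = 63.218 Hz

63.2 Hz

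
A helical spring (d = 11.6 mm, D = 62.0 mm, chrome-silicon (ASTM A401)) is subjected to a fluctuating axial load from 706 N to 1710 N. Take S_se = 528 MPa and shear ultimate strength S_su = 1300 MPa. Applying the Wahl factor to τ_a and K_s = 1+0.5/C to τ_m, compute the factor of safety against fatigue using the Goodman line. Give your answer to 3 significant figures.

4.41

C = D/d = 62.0/11.6 = 5.3448; K_W = (4C−1)/(4C−4)+0.615/C = 1.2877; K_s = 1+0.5/C = 1.0935
F_a = (F_max−F_min)/2 = 502 N; F_m = (F_max+F_min)/2 = 1208 N
τ_a = K_W·8F_aD/(πd³) = 1.2877 × 50.776 = 65.384 MPa
τ_m = K_s·8F_mD/(πd³) = 1.0935 × 122.19 = 133.62 MPa
Goodman: 1/n_f = τ_a/S_se + τ_m/S_su = 65.384/528 + 133.62/1300 = 0.12383 + 0.10278 = 0.22662
n_f = 1/0.22662 = 4.413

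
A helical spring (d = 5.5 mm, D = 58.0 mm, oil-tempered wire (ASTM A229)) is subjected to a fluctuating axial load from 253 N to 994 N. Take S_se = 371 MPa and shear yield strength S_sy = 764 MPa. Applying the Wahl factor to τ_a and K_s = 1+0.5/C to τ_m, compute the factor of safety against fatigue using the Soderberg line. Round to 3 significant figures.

0.566

C = D/d = 58.0/5.5 = 10.5455; K_W = (4C−1)/(4C−4)+0.615/C = 1.1369; K_s = 1+0.5/C = 1.0474
F_a = (F_max−F_min)/2 = 370.5 N; F_m = (F_max+F_min)/2 = 623.5 N
τ_a = K_W·8F_aD/(πd³) = 1.1369 × 328.9 = 373.93 MPa
τ_m = K_s·8F_mD/(πd³) = 1.0474 × 553.5 = 579.74 MPa
Soderberg: 1/n_f = τ_a/S_se + τ_m/S_sy = 373.93/371 + 579.74/764 = 1.00789 + 0.75882 = 1.7667
n_f = 1/1.7667 = 0.566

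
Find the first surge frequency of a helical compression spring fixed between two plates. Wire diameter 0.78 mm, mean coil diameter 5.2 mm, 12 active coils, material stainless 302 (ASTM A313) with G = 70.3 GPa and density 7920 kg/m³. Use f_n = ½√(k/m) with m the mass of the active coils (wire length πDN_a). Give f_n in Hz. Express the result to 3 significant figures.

806 Hz

k = Gd⁴/(8D³N_a) = (70.3×10³)(0.78⁴)/(8·5.2³·12) = 1.9278 N/mm = 1927.8 N/m
Wire length L = πDN_a = π·5.2·12 = 196.04 mm
m = ρ·(πd²/4)·L = 7920 × 0.47784×10⁻⁶ m² × 0.19604 m = 0.00074189 kg
f_n = ½√(k/m) = 0.5·√(1927.8/0.00074189) = 0.5·√(2.5984e+06) = 805.98 Hz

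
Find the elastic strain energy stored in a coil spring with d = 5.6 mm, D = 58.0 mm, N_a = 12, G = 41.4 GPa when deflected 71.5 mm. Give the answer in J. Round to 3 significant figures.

5.56 J

k = Gd⁴/(8D³N_a) = (41.4×10³)(5.6⁴)/(8·58.0³·12) = 2.1737 N/mm
U = ½kδ² = 0.5 × 2.1737 × 71.5² = 5556.2 N·mm = 5.5562 J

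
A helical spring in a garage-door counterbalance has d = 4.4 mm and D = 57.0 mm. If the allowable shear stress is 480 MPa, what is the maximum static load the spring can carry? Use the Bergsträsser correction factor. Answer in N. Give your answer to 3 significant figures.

256 N

C = D/d = 57.0/4.4 = 12.9545
K_B = (4C+2)/(4C−3) = 53.818/48.818 = 1.1024
τ_max = K·8FD/(πd³) → F_max = τ_allow·πd³/(8DK)
F_max = 480·π·4.4³/(8·57.0·1.1024) = 1.2845e+05/502.7 = 255.53 N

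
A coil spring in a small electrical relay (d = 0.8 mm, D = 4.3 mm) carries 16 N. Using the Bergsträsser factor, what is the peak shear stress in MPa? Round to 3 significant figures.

435 MPa

Spring index C = D/d = 4.3/0.8 = 5.3750
K_B = (4C+2)/(4C−3) = 23.500/18.500 = 1.2703
τ₀ = 8FD/(πd³) = 8·16·4.3/(π·0.8³) = 550.4/1.6085 = 342.18 MPa
τ_max = K·τ₀ = 1.2703 × 342.18 = 434.67 MPa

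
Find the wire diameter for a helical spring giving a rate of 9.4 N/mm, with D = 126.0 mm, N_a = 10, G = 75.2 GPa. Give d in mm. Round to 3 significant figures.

d = (8D³N_a·k / G)^(1/4) = (8·126.0³·10·9.4 / (75.2×10³))^0.25
  = (20004)^0.25 = 11.8926 mm

11.9 mm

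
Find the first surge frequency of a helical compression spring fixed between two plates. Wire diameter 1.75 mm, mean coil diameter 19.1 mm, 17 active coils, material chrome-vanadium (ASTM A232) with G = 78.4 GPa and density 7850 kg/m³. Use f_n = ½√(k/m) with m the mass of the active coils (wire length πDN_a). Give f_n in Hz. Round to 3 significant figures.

k = Gd⁴/(8D³N_a) = (78.4×10³)(1.75⁴)/(8·19.1³·17) = 0.77594 N/mm = 775.94 N/m
Wire length L = πDN_a = π·19.1·17 = 1020.1 mm
m = ρ·(πd²/4)·L = 7850 × 2.4053×10⁻⁶ m² × 1.0201 m = 0.019261 kg
f_n = ½√(k/m) = 0.5·√(775.94/0.019261) = 0.5·√(40287) = 100.36 Hz

100 Hz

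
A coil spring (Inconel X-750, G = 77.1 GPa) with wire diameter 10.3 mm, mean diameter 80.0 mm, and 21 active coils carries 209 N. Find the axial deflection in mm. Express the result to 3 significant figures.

k = Gd⁴/(8D³N_a) = (77.1×10³)(10.3⁴)/(8·80.0³·21) = 10.088 N/mm
δ = F/k = 209 / 10.088 = 20.717 mm

20.7 mm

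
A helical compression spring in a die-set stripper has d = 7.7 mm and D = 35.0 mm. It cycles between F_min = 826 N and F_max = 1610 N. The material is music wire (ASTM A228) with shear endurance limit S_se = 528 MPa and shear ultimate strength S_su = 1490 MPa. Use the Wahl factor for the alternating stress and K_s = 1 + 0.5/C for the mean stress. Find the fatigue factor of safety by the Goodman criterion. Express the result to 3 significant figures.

2.69

C = D/d = 35.0/7.7 = 4.5455; K_W = (4C−1)/(4C−4)+0.615/C = 1.3468; K_s = 1+0.5/C = 1.1100
F_a = (F_max−F_min)/2 = 392 N; F_m = (F_max+F_min)/2 = 1218 N
τ_a = K_W·8F_aD/(πd³) = 1.3468 × 76.528 = 103.07 MPa
τ_m = K_s·8F_mD/(πd³) = 1.1100 × 237.78 = 263.94 MPa
Goodman: 1/n_f = τ_a/S_se + τ_m/S_su = 103.07/528 + 263.94/1490 = 0.19521 + 0.17714 = 0.37235
n_f = 1/0.37235 = 2.686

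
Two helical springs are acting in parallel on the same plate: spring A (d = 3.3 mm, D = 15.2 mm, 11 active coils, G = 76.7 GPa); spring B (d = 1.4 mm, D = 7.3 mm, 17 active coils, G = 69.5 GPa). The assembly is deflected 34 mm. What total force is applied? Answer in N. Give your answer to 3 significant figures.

k_A = Gd⁴/(8D³N_a) = (76.7×10³)(3.3⁴)/(8·15.2³·11) = 29.433 N/mm
k_B = Gd⁴/(8D³N_a) = (69.5×10³)(1.4⁴)/(8·7.3³·17) = 5.0465 N/mm
Parallel: k_eq = 29.433 + 5.0465 = 34.48 N/mm
F = k_eq·δ = 34.48·34 = 1172.3 N

1170 N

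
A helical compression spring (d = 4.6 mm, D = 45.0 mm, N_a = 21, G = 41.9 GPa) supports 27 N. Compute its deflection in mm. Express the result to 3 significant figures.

22.0 mm

k = Gd⁴/(8D³N_a) = (41.9×10³)(4.6⁴)/(8·45.0³·21) = 1.2255 N/mm
δ = F/k = 27 / 1.2255 = 22.033 mm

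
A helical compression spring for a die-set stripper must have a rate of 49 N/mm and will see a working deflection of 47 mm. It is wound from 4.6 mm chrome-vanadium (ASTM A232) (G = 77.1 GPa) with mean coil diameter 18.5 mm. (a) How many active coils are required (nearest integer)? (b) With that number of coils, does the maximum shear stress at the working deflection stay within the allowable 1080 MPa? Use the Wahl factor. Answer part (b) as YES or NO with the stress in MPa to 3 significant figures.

N_a = Gd⁴/(8D³k) = (77.1×10³)(4.6⁴)/(8·18.5³·49) = 13.91 → N_a = 14
Actual rate k = Gd⁴/(8D³·14) = 48.68 N/mm
Working load F = kδ = 48.68·47 = 2288 N
C = 18.5/4.6 = 4.0217; K_W = (4C−1)/(4C−4)+0.615/C = 1.4011
τ_max = K_W·8FD/(πd³) = 1.4011·1107.4 = 1551.5 MPa
τ_max > 1080 MPa → exceeds allowable

(a) 14 coils; (b) NO, τ_max = 1550 MPa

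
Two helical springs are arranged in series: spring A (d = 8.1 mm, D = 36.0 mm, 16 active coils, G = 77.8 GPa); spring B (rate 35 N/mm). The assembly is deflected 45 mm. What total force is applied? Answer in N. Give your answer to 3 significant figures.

k_A = Gd⁴/(8D³N_a) = (77.8×10³)(8.1⁴)/(8·36.0³·16) = 56.079 N/mm
Series: 1/k_eq = 1/56.079 + 1/35 = 0.046403; k_eq = 21.55 N/mm
F = k_eq·δ = 21.55·45 = 969.76 N

970 N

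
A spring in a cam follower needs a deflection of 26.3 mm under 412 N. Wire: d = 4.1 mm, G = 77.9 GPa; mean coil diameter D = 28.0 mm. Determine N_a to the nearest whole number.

Required rate k = F/δ = 412/26.3 = 15.665 N/mm
N_a = Gd⁴/(8D³k) = (77.9×10³ × 4.1⁴)/(8 × 28.0³ × 15.665)
    = 2.20127e+07 / 2.75109e+06 = 8.001 → 8 coils

8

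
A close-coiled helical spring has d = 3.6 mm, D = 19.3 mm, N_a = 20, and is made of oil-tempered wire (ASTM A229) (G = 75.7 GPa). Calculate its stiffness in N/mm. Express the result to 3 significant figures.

k = Gd⁴/(8D³N_a) = (75.7×10³ × 3.6⁴) / (8 × 19.3³ × 20)
  = 1.27147e+07 / 1.15025e+06 = 11.054 N/mm

11.1 N/mm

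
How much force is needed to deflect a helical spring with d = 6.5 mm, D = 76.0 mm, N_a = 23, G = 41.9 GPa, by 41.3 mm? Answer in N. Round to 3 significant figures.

k = Gd⁴/(8D³N_a) = (41.9×10³)(6.5⁴)/(8·76.0³·23) = 0.926 N/mm
F = k·δ = 0.926 × 41.3 = 38.244 N

38.2 N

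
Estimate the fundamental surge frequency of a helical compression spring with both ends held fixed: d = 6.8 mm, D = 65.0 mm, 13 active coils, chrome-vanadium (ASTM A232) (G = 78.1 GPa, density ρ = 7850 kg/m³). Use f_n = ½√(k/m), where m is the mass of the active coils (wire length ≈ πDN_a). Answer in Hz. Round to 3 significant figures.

k = Gd⁴/(8D³N_a) = (78.1×10³)(6.8⁴)/(8·65.0³·13) = 5.8467 N/mm = 5846.7 N/m
Wire length L = πDN_a = π·65.0·13 = 2654.6 mm
m = ρ·(πd²/4)·L = 7850 × 36.317×10⁻⁶ m² × 2.6546 m = 0.7568 kg
f_n = ½√(k/m) = 0.5·√(5846.7/0.7568) = 0.5·√(7725.5) = 43.948 Hz

43.9 Hz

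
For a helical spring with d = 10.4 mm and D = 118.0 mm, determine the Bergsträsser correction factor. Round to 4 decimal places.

C = D/d = 118.0/10.4 = 11.3462
K_B = (4C+2)/(4C−3) = 47.385/42.385 = 1.1180

1.1180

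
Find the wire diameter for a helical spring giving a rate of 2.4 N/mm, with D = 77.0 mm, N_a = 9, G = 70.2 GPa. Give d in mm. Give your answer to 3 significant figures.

5.79 mm

d = (8D³N_a·k / G)^(1/4) = (8·77.0³·9·2.4 / (70.2×10³))^0.25
  = (1123.8)^0.25 = 5.7899 mm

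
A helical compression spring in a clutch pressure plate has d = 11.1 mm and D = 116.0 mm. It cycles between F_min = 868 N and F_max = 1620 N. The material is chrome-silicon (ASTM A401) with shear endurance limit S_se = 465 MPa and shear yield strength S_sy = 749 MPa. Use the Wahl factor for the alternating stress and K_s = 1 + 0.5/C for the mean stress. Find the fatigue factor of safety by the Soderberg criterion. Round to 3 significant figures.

C = D/d = 116.0/11.1 = 10.4505; K_W = (4C−1)/(4C−4)+0.615/C = 1.1382; K_s = 1+0.5/C = 1.0478
F_a = (F_max−F_min)/2 = 376 N; F_m = (F_max+F_min)/2 = 1244 N
τ_a = K_W·8F_aD/(πd³) = 1.1382 × 81.211 = 92.436 MPa
τ_m = K_s·8F_mD/(πd³) = 1.0478 × 268.69 = 281.54 MPa
Soderberg: 1/n_f = τ_a/S_se + τ_m/S_sy = 92.436/465 + 281.54/749 = 0.19879 + 0.37589 = 0.57468
n_f = 1/0.57468 = 1.74

1.74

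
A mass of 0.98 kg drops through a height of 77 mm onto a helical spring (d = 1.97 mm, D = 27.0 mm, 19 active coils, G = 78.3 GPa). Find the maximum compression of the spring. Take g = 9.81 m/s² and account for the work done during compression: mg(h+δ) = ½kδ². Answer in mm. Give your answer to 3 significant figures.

90.4 mm

k = Gd⁴/(8D³N_a) = (78.3×10³)(1.97⁴)/(8·27.0³·19) = 0.39418 N/mm
W = mg = 0.98 × 9.81 = 9.6138 N
½kδ² − Wδ − Wh = 0 → δ = (W + √(W² + 2kWh))/k
δ = (9.6138 + √(92.425 + 583.59))/0.39418 = (9.6138 + 26)/0.39418 = 90.35 mm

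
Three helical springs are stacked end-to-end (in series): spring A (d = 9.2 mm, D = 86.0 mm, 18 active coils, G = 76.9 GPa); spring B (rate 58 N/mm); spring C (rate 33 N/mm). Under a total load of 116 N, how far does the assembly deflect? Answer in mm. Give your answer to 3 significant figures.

k_A = Gd⁴/(8D³N_a) = (76.9×10³)(9.2⁴)/(8·86.0³·18) = 6.0148 N/mm
Series: 1/k_eq = 1/6.0148 + 1/58 + 1/33 = 0.2138; k_eq = 4.6772 N/mm
δ = F/k_eq = 116/4.6772 = 24.801 mm

24.8 mm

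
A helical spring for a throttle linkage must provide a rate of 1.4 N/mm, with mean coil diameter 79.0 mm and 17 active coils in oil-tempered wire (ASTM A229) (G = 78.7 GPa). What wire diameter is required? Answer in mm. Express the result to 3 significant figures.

5.88 mm

d = (8D³N_a·k / G)^(1/4) = (8·79.0³·17·1.4 / (78.7×10³))^0.25
  = (1192.8)^0.25 = 5.8768 mm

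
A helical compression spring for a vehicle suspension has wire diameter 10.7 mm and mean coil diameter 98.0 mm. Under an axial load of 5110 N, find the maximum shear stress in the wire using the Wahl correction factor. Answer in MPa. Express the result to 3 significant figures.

Spring index C = D/d = 98.0/10.7 = 9.1589
K_W = (4C−1)/(4C−4) + 0.615/C = 35.636/32.636 + 0.0671 = 1.1591
τ₀ = 8FD/(πd³) = 8·5110·98.0/(π·10.7³) = 4.00624e+06/3848.6 = 1041 MPa
τ_max = K·τ₀ = 1.1591 × 1041 = 1206.6 MPa

1210 MPa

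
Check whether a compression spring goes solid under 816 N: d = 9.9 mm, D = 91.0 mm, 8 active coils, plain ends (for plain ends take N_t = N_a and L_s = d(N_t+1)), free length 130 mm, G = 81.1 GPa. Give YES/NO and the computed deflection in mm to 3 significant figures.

YES, δ = 50.5 mm

k = Gd⁴/(8D³N_a) = (81.1×10³)(9.9⁴)/(8·91.0³·8) = 16.153 N/mm
N_t = 8; L_s = 9.9·9 = 89.1 mm; δ_solid = L₀ − L_s = 130 − 89.1 = 40.9 mm
δ = F/k = 816/16.153 = 50.516 mm
δ ≥ δ_solid → spring goes solid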